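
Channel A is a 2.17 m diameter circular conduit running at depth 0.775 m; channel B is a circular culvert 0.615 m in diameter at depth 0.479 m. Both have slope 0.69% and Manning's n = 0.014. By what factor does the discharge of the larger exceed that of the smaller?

Channel A: For a circular section of diameter D = 2.17 m at depth y = 0.775 m, the central angle is θ = 2 arccos(1 − 2y/D) = 2.562 rad. Then A = (D²/8)(θ − sin θ) = 1.186 m² and P = Dθ/2 = 2.78 m. Hydraulic radius R = A/P = 1.186/2.78 = 0.4265 m. Q_A = (1/0.014)·1.186·0.4265^(2/3)·√0.0069 = 3.987 m³/s.
Channel B: For a circular section of diameter D = 0.615 m at depth y = 0.479 m, the central angle is θ = 2 arccos(1 − 2y/D) = 4.325 rad. Then A = (D²/8)(θ − sin θ) = 0.2482 m² and P = Dθ/2 = 1.33 m. Hydraulic radius R = A/P = 0.2482/1.33 = 0.1867 m. Q_B = (1/0.014)·0.2482·0.1867^(2/3)·√0.0069 = 0.4811 m³/s.
The larger discharge is 3.987 m³/s and the smaller is 0.4811 m³/s; the ratio is 8.29.

8.29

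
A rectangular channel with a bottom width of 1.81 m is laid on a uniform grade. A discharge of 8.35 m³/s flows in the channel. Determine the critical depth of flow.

y_c = 1.29 m

For a rectangular channel, critical depth y_c = (q²/g)^(1/3) where q = Q/b = 8.35/1.81 = 4.613 m²/s.
So y_c = (4.613²/9.81)^(1/3) = 1.29 m.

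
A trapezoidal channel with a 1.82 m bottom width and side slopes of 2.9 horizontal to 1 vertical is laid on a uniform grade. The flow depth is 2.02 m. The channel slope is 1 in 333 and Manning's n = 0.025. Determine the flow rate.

With bottom width b = 1.82 m and side slope z = 2.9: A = (b + zy)y = (1.82 + 2.9×2.02)×2.02 = 15.51 m²; P = b + 2y√(1+z²) = 1.82 + 2×2.02×3.068 = 14.21 m.
Hydraulic radius R = A/P = 15.51/14.21 = 1.091 m.
Manning's equation: Q = (1/n) A R^(2/3) S^(1/2) = (1/0.025) × 15.51 × 1.091^(2/3) × 0.003003^(1/2) = 36 m³/s.

Q = 36 m³/s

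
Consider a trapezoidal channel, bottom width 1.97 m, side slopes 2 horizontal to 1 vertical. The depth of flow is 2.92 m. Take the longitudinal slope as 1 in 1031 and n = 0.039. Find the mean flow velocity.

With bottom width b = 1.97 m and side slope z = 2: A = (b + zy)y = (1.97 + 2×2.92)×2.92 = 22.81 m²; P = b + 2y√(1+z²) = 1.97 + 2×2.92×2.236 = 15.03 m.
Hydraulic radius R = A/P = 22.81/15.03 = 1.517 m.
From Manning's equation, V = (1/n) R^(2/3) S^(1/2) = (1/0.039) × 1.517^(2/3) × 0.0009699^(1/2) = 1.05 m/s.

V = 1.05 m/s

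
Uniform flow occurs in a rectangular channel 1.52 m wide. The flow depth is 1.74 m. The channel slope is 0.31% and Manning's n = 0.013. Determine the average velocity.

V = 2.8 m/s

Flow area A = b·y = 1.52 × 1.74 = 2.645 m². Wetted perimeter P = b + 2y = 1.52 + 2×1.74 = 5 m.
Hydraulic radius R = A/P = 2.645/5 = 0.529 m.
From Manning's equation, V = (1/n) R^(2/3) S^(1/2) = (1/0.013) × 0.529^(2/3) × 0.0031^(1/2) = 2.8 m/s.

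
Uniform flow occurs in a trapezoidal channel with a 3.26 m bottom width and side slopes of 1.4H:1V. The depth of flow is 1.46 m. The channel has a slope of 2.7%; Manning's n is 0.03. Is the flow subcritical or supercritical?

With bottom width b = 3.26 m and side slope z = 1.4: A = (b + zy)y = (3.26 + 1.4×1.46)×1.46 = 7.744 m²; P = b + 2y√(1+z²) = 3.26 + 2×1.46×1.72 = 8.284 m.
Hydraulic radius R = A/P = 7.744/8.284 = 0.9348 m.
V = (1/n) R^(2/3) √S = (1/0.03) × 0.9348^(2/3) × √0.027 = 5.237 m/s. Hydraulic depth D_h = A/T = 7.744/7.348 = 1.054 m.
Froude number Fr = V/√(g·D_h) = 5.237/√(9.81×1.054) = 1.63, which is greater than 1, so the flow is supercritical.

supercritical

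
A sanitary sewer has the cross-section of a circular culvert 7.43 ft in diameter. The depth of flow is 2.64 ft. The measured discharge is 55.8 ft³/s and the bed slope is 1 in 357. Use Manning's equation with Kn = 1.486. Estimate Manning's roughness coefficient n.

n = 0.025

For a circular section of diameter D = 7.43 ft at depth y = 2.64 ft, the central angle is θ = 2 arccos(1 − 2y/D) = 2.554 rad. Then A = (D²/8)(θ − sin θ) = 13.8 ft² and P = Dθ/2 = 9.49 ft.
Hydraulic radius R = A/P = 13.8/9.49 = 1.455 ft.
Rearranging Manning's equation: n = (1.486/Q) A R^(2/3) S^(1/2) = (1.486/55.8) × 13.8 × 1.455^(2/3) × √0.002801 = 0.025.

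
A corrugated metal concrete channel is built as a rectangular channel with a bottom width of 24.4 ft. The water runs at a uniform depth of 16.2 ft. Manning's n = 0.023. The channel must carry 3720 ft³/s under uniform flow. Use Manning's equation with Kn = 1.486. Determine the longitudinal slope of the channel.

S = 0.0016

Flow area A = b·y = 24.4 × 16.2 = 395.3 ft². Wetted perimeter P = b + 2y = 24.4 + 2×16.2 = 56.8 ft.
Hydraulic radius R = A/P = 395.3/56.8 = 6.959 ft.
From Manning's equation, S = [nQ / (1.486 A R^(2/3))]² = [0.023 × 3720 / (1.486 × 395.3 × 6.959^(2/3))]² = 0.0016.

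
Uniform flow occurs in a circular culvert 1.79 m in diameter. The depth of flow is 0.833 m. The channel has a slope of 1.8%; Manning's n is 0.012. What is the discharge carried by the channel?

For a circular section of diameter D = 1.79 m at depth y = 0.833 m, the central angle is θ = 2 arccos(1 − 2y/D) = 3.003 rad. Then A = (D²/8)(θ − sin θ) = 1.147 m² and P = Dθ/2 = 2.688 m.
Hydraulic radius R = A/P = 1.147/2.688 = 0.4269 m.
Manning's equation: Q = (1/n) A R^(2/3) S^(1/2) = (1/0.012) × 1.147 × 0.4269^(2/3) × 0.018^(1/2) = 7.27 m³/s.

Q = 7.27 m³/s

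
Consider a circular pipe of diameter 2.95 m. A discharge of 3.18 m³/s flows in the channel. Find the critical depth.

At critical depth, Q² T / (g A³) = 1, i.e. A³/T = Q²/g = 3.18²/9.81 = 1.031.
Try y = 0.967 m: A³/T = 2.673 — too large.
Try y = 0.621 m: A³/T = 0.4772 — too small.
Try y = 0.756 m: A³/T = 1.029 — close enough.

y_c = 0.756 m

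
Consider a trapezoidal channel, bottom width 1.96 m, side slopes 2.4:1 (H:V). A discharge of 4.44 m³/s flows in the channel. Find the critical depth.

At critical depth, Q² T / (g A³) = 1, i.e. A³/T = Q²/g = 4.44²/9.81 = 2.01.
At y = 0.463 m: A³/T = 0.6875 — low.
At y = 0.623 m: A³/T = 2.015 — ≈ 2.01.

y_c = 0.623 m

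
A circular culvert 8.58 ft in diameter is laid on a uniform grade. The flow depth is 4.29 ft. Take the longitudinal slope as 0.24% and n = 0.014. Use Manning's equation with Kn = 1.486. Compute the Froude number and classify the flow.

For a circular section of diameter D = 8.58 ft at depth y = 4.29 ft, the central angle is θ = 2 arccos(1 − 2y/D) = 3.142 rad. Then A = (D²/8)(θ − sin θ) = 28.91 ft² and P = Dθ/2 = 13.48 ft.
Hydraulic radius R = A/P = 28.91/13.48 = 2.145 ft.
V = (1.486/n) R^(2/3) √S = (1.486/0.014) × 2.145^(2/3) × √0.0024 = 8.649 ft/s. Hydraulic depth D_h = A/T = 28.91/8.58 = 3.369 ft.
Froude number Fr = V/√(g·D_h) = 8.649/√(32.2×3.369) = 0.83, which is less than 1, so the flow is subcritical.

subcritical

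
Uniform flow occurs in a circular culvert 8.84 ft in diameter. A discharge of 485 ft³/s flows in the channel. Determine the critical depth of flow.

At critical depth, Q² T / (g A³) = 1, i.e. A³/T = Q²/g = 485²/32.2 = 7305.
Trying y = 4.54 ft: A³/T = 3621 — low.
Trying y = 6.59 ft: A³/T = 15340 — high.
Trying y = 5.45 ft: A³/T = 7284 — ≈ 7305.

y_c = 5.45 ft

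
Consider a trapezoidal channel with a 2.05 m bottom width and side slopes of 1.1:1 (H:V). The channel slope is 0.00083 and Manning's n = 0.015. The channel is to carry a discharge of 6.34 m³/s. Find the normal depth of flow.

y_n = 1.21 m

Manning's equation rearranged: A R^(2/3) = nQ / (1·√S) = 0.015 × 6.34 / (√0.00083) = 3.301.
Trying y = 0.985 m: A R^(2/3) = 2.244 — low.
Trying y = 1.51 m: A R^(2/3) = 5.055 — high.
Trying y = 1.21 m: A R^(2/3) = 3.3 — matches.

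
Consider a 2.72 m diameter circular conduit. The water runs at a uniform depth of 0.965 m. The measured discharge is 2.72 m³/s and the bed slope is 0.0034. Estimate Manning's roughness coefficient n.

For a circular section of diameter D = 2.72 m at depth y = 0.965 m, the central angle is θ = 2 arccos(1 − 2y/D) = 2.552 rad. Then A = (D²/8)(θ − sin θ) = 1.846 m² and P = Dθ/2 = 3.471 m.
Hydraulic radius R = A/P = 1.846/3.471 = 0.5319 m.
Rearranging Manning's equation: n = (1/Q) A R^(2/3) S^(1/2) = (1/2.72) × 1.846 × 0.5319^(2/3) × √0.0034 = 0.026.

n = 0.026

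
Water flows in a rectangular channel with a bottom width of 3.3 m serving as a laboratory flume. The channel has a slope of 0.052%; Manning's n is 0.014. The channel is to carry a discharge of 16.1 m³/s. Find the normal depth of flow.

y_n = 2.9 m

Manning's equation rearranged: A R^(2/3) = nQ / (1·√S) = 0.014 × 16.1 / (√0.00052) = 9.884.
Trying y = 2.19 m: A R^(2/3) = 6.94 — low.
Trying y = 3.18 m: A R^(2/3) = 11.09 — high.
Trying y = 2.9 m: A R^(2/3) = 9.897 — matches.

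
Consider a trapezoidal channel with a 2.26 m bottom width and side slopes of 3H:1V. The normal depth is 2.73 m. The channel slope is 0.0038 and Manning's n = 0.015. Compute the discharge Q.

Q = 151 m³/s

With bottom width b = 2.26 m and side slope z = 3: A = (b + zy)y = (2.26 + 3×2.73)×2.73 = 28.53 m²; P = b + 2y√(1+z²) = 2.26 + 2×2.73×3.162 = 19.53 m.
Hydraulic radius R = A/P = 28.53/19.53 = 1.461 m.
Manning's equation: Q = (1/n) A R^(2/3) S^(1/2) = (1/0.015) × 28.53 × 1.461^(2/3) × 0.0038^(1/2) = 151 m³/s.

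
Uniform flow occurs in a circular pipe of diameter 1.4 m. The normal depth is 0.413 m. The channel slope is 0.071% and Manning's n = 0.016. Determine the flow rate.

For a circular section of diameter D = 1.4 m at depth y = 0.413 m, the central angle is θ = 2 arccos(1 − 2y/D) = 2.297 rad. Then A = (D²/8)(θ − sin θ) = 0.3794 m² and P = Dθ/2 = 1.608 m.
Hydraulic radius R = A/P = 0.3794/1.608 = 0.236 m.
Manning's equation: Q = (1/n) A R^(2/3) S^(1/2) = (1/0.016) × 0.3794 × 0.236^(2/3) × 0.00071^(1/2) = 0.241 m³/s.

Q = 0.241 m³/s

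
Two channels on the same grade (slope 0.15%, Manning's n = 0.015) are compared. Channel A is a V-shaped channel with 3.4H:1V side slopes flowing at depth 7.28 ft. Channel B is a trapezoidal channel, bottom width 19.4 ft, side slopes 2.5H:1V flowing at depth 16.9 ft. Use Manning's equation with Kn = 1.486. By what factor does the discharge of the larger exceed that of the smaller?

Channel A: For a triangular section with side slope z = 3.4: A = zy² = 3.4×7.28² = 180.2 ft²; P = 2y√(1+z²) = 2×7.28×3.544 = 51.6 ft. Hydraulic radius R = A/P = 180.2/51.6 = 3.492 ft. Q_A = (1.486/0.015)·180.2·3.492^(2/3)·√0.0015 = 1591 ft³/s.
Channel B: With bottom width b = 19.4 ft and side slope z = 2.5: A = (b + zy)y = (19.4 + 2.5×16.9)×16.9 = 1042 ft²; P = b + 2y√(1+z²) = 19.4 + 2×16.9×2.693 = 110.4 ft. Hydraulic radius R = A/P = 1042/110.4 = 9.437 ft. Q_B = (1.486/0.015)·1042·9.437^(2/3)·√0.0015 = 17850 ft³/s.
The larger discharge is 17850 ft³/s and the smaller is 1591 ft³/s; the ratio is 11.2.

11.2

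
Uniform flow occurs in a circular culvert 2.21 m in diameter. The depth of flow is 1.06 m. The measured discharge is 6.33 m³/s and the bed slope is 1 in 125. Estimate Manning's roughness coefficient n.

For a circular section of diameter D = 2.21 m at depth y = 1.06 m, the central angle is θ = 2 arccos(1 − 2y/D) = 3.06 rad. Then A = (D²/8)(θ − sin θ) = 1.819 m² and P = Dθ/2 = 3.381 m.
Hydraulic radius R = A/P = 1.819/3.381 = 0.5378 m.
Rearranging Manning's equation: n = (1/Q) A R^(2/3) S^(1/2) = (1/6.33) × 1.819 × 0.5378^(2/3) × √0.008 = 0.017.

n = 0.017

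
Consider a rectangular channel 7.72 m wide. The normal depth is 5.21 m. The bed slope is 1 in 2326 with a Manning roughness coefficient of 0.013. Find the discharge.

Flow area A = b·y = 7.72 × 5.21 = 40.22 m². Wetted perimeter P = b + 2y = 7.72 + 2×5.21 = 18.14 m.
Hydraulic radius R = A/P = 40.22/18.14 = 2.217 m.
Manning's equation: Q = (1/n) A R^(2/3) S^(1/2) = (1/0.013) × 40.22 × 2.217^(2/3) × 0.0004299^(1/2) = 109 m³/s.

Q = 109 m³/s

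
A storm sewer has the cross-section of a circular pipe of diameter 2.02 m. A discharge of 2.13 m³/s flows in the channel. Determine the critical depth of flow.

y_c = 0.686 m

At critical depth, Q² T / (g A³) = 1, i.e. A³/T = Q²/g = 2.13²/9.81 = 0.4625.
At y = 0.865 m: A³/T = 1.126 — high.
At y = 0.686 m: A³/T = 0.4614 — ≈ 0.4625.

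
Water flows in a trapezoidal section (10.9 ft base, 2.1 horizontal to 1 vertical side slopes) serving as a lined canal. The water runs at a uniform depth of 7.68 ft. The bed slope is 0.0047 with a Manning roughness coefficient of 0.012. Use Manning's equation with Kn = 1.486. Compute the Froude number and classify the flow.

supercritical

With bottom width b = 10.9 ft and side slope z = 2.1: A = (b + zy)y = (10.9 + 2.1×7.68)×7.68 = 207.6 ft²; P = b + 2y√(1+z²) = 10.9 + 2×7.68×2.326 = 46.63 ft.
Hydraulic radius R = A/P = 207.6/46.63 = 4.452 ft.
V = (1.486/n) R^(2/3) √S = (1.486/0.012) × 4.452^(2/3) × √0.0047 = 22.97 ft/s. Hydraulic depth D_h = A/T = 207.6/43.16 = 4.81 ft.
Froude number Fr = V/√(g·D_h) = 22.97/√(32.2×4.81) = 1.85, which is greater than 1, so the flow is supercritical.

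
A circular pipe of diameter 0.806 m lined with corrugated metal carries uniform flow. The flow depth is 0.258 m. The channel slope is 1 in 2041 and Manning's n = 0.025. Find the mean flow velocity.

V = 0.245 m/s

For a circular section of diameter D = 0.806 m at depth y = 0.258 m, the central angle is θ = 2 arccos(1 − 2y/D) = 2.405 rad. Then A = (D²/8)(θ − sin θ) = 0.1408 m² and P = Dθ/2 = 0.9694 m.
Hydraulic radius R = A/P = 0.1408/0.9694 = 0.1453 m.
From Manning's equation, V = (1/n) R^(2/3) S^(1/2) = (1/0.025) × 0.1453^(2/3) × 0.00049^(1/2) = 0.245 m/s.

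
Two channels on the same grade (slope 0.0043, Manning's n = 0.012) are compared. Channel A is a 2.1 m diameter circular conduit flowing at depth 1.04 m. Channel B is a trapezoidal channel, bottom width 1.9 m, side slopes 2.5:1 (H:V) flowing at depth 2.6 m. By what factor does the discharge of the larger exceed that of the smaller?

24.3

Channel A: For a circular section of diameter D = 2.1 m at depth y = 1.04 m, the central angle is θ = 2 arccos(1 − 2y/D) = 3.123 rad. Then A = (D²/8)(θ − sin θ) = 1.711 m² and P = Dθ/2 = 3.279 m. Hydraulic radius R = A/P = 1.711/3.279 = 0.5218 m. Q_A = (1/0.012)·1.711·0.5218^(2/3)·√0.0043 = 6.059 m³/s.
Channel B: With bottom width b = 1.9 m and side slope z = 2.5: A = (b + zy)y = (1.9 + 2.5×2.6)×2.6 = 21.84 m²; P = b + 2y√(1+z²) = 1.9 + 2×2.6×2.693 = 15.9 m. Hydraulic radius R = A/P = 21.84/15.9 = 1.373 m. Q_B = (1/0.012)·21.84·1.373^(2/3)·√0.0043 = 147.5 m³/s.
The larger discharge is 147.5 m³/s and the smaller is 6.059 m³/s; the ratio is 24.3.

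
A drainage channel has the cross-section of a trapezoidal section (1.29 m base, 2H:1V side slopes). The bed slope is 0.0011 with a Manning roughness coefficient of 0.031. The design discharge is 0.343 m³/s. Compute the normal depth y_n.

Manning's equation rearranged: A R^(2/3) = nQ / (1·√S) = 0.031 × 0.343 / (√0.0011) = 0.3206.
At y = 0.295 m: A R^(2/3) = 0.1975 — short.
At y = 0.382 m: A R^(2/3) = 0.321 — ≈ 0.3206.

y_n = 0.382 m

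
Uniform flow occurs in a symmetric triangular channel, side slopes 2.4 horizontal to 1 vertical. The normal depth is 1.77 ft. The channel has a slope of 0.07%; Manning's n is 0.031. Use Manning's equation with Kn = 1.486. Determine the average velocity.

For a triangular section with side slope z = 2.4: A = zy² = 2.4×1.77² = 7.519 ft²; P = 2y√(1+z²) = 2×1.77×2.6 = 9.204 ft.
Hydraulic radius R = A/P = 7.519/9.204 = 0.8169 ft.
From Manning's equation, V = (1.486/n) R^(2/3) S^(1/2) = (1.486/0.031) × 0.8169^(2/3) × 0.0007^(1/2) = 1.11 ft/s.

V = 1.11 ft/s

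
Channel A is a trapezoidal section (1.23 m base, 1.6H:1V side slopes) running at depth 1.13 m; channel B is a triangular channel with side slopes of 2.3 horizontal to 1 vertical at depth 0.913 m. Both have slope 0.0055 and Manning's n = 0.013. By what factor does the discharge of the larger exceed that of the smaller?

2.34

Channel A: With bottom width b = 1.23 m and side slope z = 1.6: A = (b + zy)y = (1.23 + 1.6×1.13)×1.13 = 3.433 m²; P = b + 2y√(1+z²) = 1.23 + 2×1.13×1.887 = 5.494 m. Hydraulic radius R = A/P = 3.433/5.494 = 0.6248 m. Q_A = (1/0.013)·3.433·0.6248^(2/3)·√0.0055 = 14.31 m³/s.
Channel B: For a triangular section with side slope z = 2.3: A = zy² = 2.3×0.913² = 1.917 m²; P = 2y√(1+z²) = 2×0.913×2.508 = 4.58 m. Hydraulic radius R = A/P = 1.917/4.58 = 0.4186 m. Q_B = (1/0.013)·1.917·0.4186^(2/3)·√0.0055 = 6.121 m³/s.
The larger discharge is 14.31 m³/s and the smaller is 6.121 m³/s; the ratio is 2.34.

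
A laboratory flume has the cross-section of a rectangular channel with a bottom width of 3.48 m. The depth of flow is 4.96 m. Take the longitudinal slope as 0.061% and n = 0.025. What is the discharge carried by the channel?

Q = 20.2 m³/s

Flow area A = b·y = 3.48 × 4.96 = 17.26 m². Wetted perimeter P = b + 2y = 3.48 + 2×4.96 = 13.4 m.
Hydraulic radius R = A/P = 17.26/13.4 = 1.288 m.
Manning's equation: Q = (1/n) A R^(2/3) S^(1/2) = (1/0.025) × 17.26 × 1.288^(2/3) × 0.00061^(1/2) = 20.2 m³/s.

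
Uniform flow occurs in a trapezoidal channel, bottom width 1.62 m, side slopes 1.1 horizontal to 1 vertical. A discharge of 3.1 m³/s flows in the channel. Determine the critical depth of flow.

y_c = 0.621 m

At critical depth, Q² T / (g A³) = 1, i.e. A³/T = Q²/g = 3.1²/9.81 = 0.9796.
Try y = 0.78 m: A³/T = 2.165 — over.
Try y = 0.488 m: A³/T = 0.4329 — short.
Try y = 0.621 m: A³/T = 0.9797 — close enough.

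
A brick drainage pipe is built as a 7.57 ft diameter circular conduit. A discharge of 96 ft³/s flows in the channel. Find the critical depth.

At critical depth, Q² T / (g A³) = 1, i.e. A³/T = Q²/g = 96²/32.2 = 286.2.
At y = 3.06 ft: A³/T = 667 — over.
At y = 1.69 ft: A³/T = 66.81 — short.
At y = 2.46 ft: A³/T = 287.7 — matches.

y_c = 2.46 ft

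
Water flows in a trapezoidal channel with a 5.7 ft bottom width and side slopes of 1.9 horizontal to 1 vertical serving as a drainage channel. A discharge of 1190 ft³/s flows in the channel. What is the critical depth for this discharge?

y_c = 6.22 ft

At critical depth, Q² T / (g A³) = 1, i.e. A³/T = Q²/g = 1190²/32.2 = 43980.
Try y = 6.92 ft: A³/T = 69350 — high.
Try y = 5.51 ft: A³/T = 26550 — low.
Try y = 6.22 ft: A³/T = 44100 — ≈ 43980.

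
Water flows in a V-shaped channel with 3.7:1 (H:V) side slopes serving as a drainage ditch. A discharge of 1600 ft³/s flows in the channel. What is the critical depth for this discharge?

y_c = 6.5 ft

At critical depth, Q² T / (g A³) = 1, i.e. A³/T = Q²/g = 1600²/32.2 = 79500.
Trying y = 8.24 ft: A³/T = 260000 — over.
Trying y = 5.74 ft: A³/T = 42650 — short.
Trying y = 6.5 ft: A³/T = 79420 — ≈ 79500.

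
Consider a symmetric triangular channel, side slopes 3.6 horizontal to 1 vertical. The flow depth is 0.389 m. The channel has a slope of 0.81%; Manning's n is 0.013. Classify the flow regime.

For a triangular section with side slope z = 3.6: A = zy² = 3.6×0.389² = 0.5448 m²; P = 2y√(1+z²) = 2×0.389×3.736 = 2.907 m.
Hydraulic radius R = A/P = 0.5448/2.907 = 0.1874 m.
V = (1/n) R^(2/3) √S = (1/0.013) × 0.1874^(2/3) × √0.0081 = 2.267 m/s. Hydraulic depth D_h = A/T = 0.5448/2.801 = 0.1945 m.
Froude number Fr = V/√(g·D_h) = 2.267/√(9.81×0.1945) = 1.64, which is greater than 1, so the flow is supercritical.

supercritical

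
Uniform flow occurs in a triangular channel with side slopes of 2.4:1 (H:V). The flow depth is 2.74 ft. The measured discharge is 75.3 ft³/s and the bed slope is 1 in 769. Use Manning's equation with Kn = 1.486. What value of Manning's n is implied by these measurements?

n = 0.015

For a triangular section with side slope z = 2.4: A = zy² = 2.4×2.74² = 18.02 ft²; P = 2y√(1+z²) = 2×2.74×2.6 = 14.25 ft.
Hydraulic radius R = A/P = 18.02/14.25 = 1.265 ft.
Rearranging Manning's equation: n = (1.486/Q) A R^(2/3) S^(1/2) = (1.486/75.3) × 18.02 × 1.265^(2/3) × √0.0013 = 0.015.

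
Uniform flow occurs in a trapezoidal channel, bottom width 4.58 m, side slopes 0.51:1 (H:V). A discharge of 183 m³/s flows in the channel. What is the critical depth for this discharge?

At critical depth, Q² T / (g A³) = 1, i.e. A³/T = Q²/g = 183²/9.81 = 3414.
At y = 5.84 m: A³/T = 8162 — high.
At y = 3.64 m: A³/T = 1551 — low.
At y = 4.57 m: A³/T = 3409 — matches.

y_c = 4.57 m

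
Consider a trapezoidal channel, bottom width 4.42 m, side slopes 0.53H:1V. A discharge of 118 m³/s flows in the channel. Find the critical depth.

At critical depth, Q² T / (g A³) = 1, i.e. A³/T = Q²/g = 118²/9.81 = 1419.
Trying y = 4.57 m: A³/T = 3300 — too large.
Trying y = 3.59 m: A³/T = 1422 — ≈ 1419.

y_c = 3.59 m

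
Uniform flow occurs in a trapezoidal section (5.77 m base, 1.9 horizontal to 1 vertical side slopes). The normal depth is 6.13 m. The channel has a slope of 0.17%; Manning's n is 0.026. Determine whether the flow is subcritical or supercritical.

subcritical

With bottom width b = 5.77 m and side slope z = 1.9: A = (b + zy)y = (5.77 + 1.9×6.13)×6.13 = 106.8 m²; P = b + 2y√(1+z²) = 5.77 + 2×6.13×2.147 = 32.09 m.
Hydraulic radius R = A/P = 106.8/32.09 = 3.327 m.
V = (1/n) R^(2/3) √S = (1/0.026) × 3.327^(2/3) × √0.0017 = 3.534 m/s. Hydraulic depth D_h = A/T = 106.8/29.06 = 3.673 m.
Froude number Fr = V/√(g·D_h) = 3.534/√(9.81×3.673) = 0.589, which is less than 1, so the flow is subcritical.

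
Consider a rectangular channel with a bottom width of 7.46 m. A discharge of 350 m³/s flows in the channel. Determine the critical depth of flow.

For a rectangular channel, critical depth y_c = (q²/g)^(1/3) where q = Q/b = 350/7.46 = 46.92 m²/s.
So y_c = (46.92²/9.81)^(1/3) = 6.08 m.

y_c = 6.08 m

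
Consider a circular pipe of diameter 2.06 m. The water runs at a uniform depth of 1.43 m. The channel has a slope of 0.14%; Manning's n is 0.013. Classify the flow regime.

For a circular section of diameter D = 2.06 m at depth y = 1.43 m, the central angle is θ = 2 arccos(1 − 2y/D) = 3.939 rad. Then A = (D²/8)(θ − sin θ) = 2.469 m² and P = Dθ/2 = 4.057 m.
Hydraulic radius R = A/P = 2.469/4.057 = 0.6086 m.
V = (1/n) R^(2/3) √S = (1/0.013) × 0.6086^(2/3) × √0.0014 = 2.067 m/s. Hydraulic depth D_h = A/T = 2.469/1.898 = 1.301 m.
Froude number Fr = V/√(g·D_h) = 2.067/√(9.81×1.301) = 0.579, which is less than 1, so the flow is subcritical.

subcritical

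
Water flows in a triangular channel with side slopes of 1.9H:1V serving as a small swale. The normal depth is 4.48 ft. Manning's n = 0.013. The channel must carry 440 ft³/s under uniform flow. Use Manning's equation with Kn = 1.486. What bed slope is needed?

S = 0.00409

For a triangular section with side slope z = 1.9: A = zy² = 1.9×4.48² = 38.13 ft²; P = 2y√(1+z²) = 2×4.48×2.147 = 19.24 ft.
Hydraulic radius R = A/P = 38.13/19.24 = 1.982 ft.
From Manning's equation, S = [nQ / (1.486 A R^(2/3))]² = [0.013 × 440 / (1.486 × 38.13 × 1.982^(2/3))]² = 0.00409.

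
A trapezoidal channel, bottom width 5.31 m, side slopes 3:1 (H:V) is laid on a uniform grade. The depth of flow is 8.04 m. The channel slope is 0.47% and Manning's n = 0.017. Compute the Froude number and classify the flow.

supercritical

With bottom width b = 5.31 m and side slope z = 3: A = (b + zy)y = (5.31 + 3×8.04)×8.04 = 236.6 m²; P = b + 2y√(1+z²) = 5.31 + 2×8.04×3.162 = 56.16 m.
Hydraulic radius R = A/P = 236.6/56.16 = 4.213 m.
V = (1/n) R^(2/3) √S = (1/0.017) × 4.213^(2/3) × √0.0047 = 10.52 m/s. Hydraulic depth D_h = A/T = 236.6/53.55 = 4.419 m.
Froude number Fr = V/√(g·D_h) = 10.52/√(9.81×4.419) = 1.6, which is greater than 1, so the flow is supercritical.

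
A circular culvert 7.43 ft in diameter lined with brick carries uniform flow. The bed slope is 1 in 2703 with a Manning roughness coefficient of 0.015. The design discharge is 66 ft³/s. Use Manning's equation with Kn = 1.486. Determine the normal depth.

Manning's equation rearranged: A R^(2/3) = nQ / (1.486·√S) = 0.015 × 66 / (1.486 × √0.00037) = 34.64.
At y = 3.23 ft: A R^(2/3) = 25.67 — short.
At y = 4.17 ft: A R^(2/3) = 39.64 — over.
At y = 3.84 ft: A R^(2/3) = 34.64 — matches.

y_n = 3.84 ft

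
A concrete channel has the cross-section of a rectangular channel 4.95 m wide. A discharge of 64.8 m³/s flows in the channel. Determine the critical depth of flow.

For a rectangular channel, critical depth y_c = (q²/g)^(1/3) where q = Q/b = 64.8/4.95 = 13.09 m²/s.
So y_c = (13.09²/9.81)^(1/3) = 2.59 m.

y_c = 2.59 m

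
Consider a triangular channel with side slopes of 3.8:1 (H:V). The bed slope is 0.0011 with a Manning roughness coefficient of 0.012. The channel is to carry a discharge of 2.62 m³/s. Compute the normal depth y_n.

Manning's equation rearranged: A R^(2/3) = nQ / (1·√S) = 0.012 × 2.62 / (√0.0011) = 0.948.
At y = 0.583 m: A R^(2/3) = 0.5553 — low.
At y = 0.845 m: A R^(2/3) = 1.494 — high.
At y = 0.712 m: A R^(2/3) = 0.9463 — close enough.

y_n = 0.712 m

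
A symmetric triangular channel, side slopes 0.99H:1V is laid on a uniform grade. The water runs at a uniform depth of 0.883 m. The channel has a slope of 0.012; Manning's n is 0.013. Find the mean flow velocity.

V = 3.86 m/s

For a triangular section with side slope z = 0.99: A = zy² = 0.99×0.883² = 0.7719 m²; P = 2y√(1+z²) = 2×0.883×1.407 = 2.485 m.
Hydraulic radius R = A/P = 0.7719/2.485 = 0.3106 m.
From Manning's equation, V = (1/n) R^(2/3) S^(1/2) = (1/0.013) × 0.3106^(2/3) × 0.012^(1/2) = 3.86 m/s.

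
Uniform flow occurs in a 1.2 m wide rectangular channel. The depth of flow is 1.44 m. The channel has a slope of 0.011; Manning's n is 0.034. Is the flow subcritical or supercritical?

subcritical

Flow area A = b·y = 1.2 × 1.44 = 1.728 m². Wetted perimeter P = b + 2y = 1.2 + 2×1.44 = 4.08 m.
Hydraulic radius R = A/P = 1.728/4.08 = 0.4235 m.
V = (1/n) R^(2/3) √S = (1/0.034) × 0.4235^(2/3) × √0.011 = 1.74 m/s. Hydraulic depth D_h = A/T = 1.728/1.2 = 1.44 m.
Froude number Fr = V/√(g·D_h) = 1.74/√(9.81×1.44) = 0.463, which is less than 1, so the flow is subcritical.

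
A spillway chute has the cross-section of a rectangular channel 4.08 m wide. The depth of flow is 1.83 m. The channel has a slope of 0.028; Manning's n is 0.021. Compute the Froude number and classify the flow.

Flow area A = b·y = 4.08 × 1.83 = 7.466 m². Wetted perimeter P = b + 2y = 4.08 + 2×1.83 = 7.74 m.
Hydraulic radius R = A/P = 7.466/7.74 = 0.9647 m.
V = (1/n) R^(2/3) √S = (1/0.021) × 0.9647^(2/3) × √0.028 = 7.779 m/s. Hydraulic depth D_h = A/T = 7.466/4.08 = 1.83 m.
Froude number Fr = V/√(g·D_h) = 7.779/√(9.81×1.83) = 1.84, which is greater than 1, so the flow is supercritical.

supercritical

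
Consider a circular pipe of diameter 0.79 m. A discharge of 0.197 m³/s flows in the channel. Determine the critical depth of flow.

y_c = 0.264 m

At critical depth, Q² T / (g A³) = 1, i.e. A³/T = Q²/g = 0.197²/9.81 = 0.003956.
Try y = 0.288 m: A³/T = 0.005549 — high.
Try y = 0.235 m: A³/T = 0.002528 — low.
Try y = 0.264 m: A³/T = 0.003967 — matches.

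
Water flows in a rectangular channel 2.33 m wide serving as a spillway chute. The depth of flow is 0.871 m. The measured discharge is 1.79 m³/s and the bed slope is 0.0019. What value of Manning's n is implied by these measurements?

Flow area A = b·y = 2.33 × 0.871 = 2.029 m². Wetted perimeter P = b + 2y = 2.33 + 2×0.871 = 4.072 m.
Hydraulic radius R = A/P = 2.029/4.072 = 0.4984 m.
Rearranging Manning's equation: n = (1/Q) A R^(2/3) S^(1/2) = (1/1.79) × 2.029 × 0.4984^(2/3) × √0.0019 = 0.0311.

n = 0.0311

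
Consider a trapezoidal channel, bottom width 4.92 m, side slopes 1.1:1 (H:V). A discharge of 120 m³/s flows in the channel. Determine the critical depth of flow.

y_c = 3.1 m

At critical depth, Q² T / (g A³) = 1, i.e. A³/T = Q²/g = 120²/9.81 = 1468.
Trying y = 3.9 m: A³/T = 3433 — over.
Trying y = 2.22 m: A³/T = 445.3 — short.
Trying y = 3.1 m: A³/T = 1467 — ≈ 1468.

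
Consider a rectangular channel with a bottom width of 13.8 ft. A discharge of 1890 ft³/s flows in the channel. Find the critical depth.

y_c = 8.35 ft

For a rectangular channel, critical depth y_c = (q²/g)^(1/3) where q = Q/b = 1890/13.8 = 137 ft²/s.
So y_c = (137²/32.2)^(1/3) = 8.35 ft.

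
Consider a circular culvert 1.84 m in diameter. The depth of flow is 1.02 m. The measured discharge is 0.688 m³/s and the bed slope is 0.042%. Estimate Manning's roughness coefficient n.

For a circular section of diameter D = 1.84 m at depth y = 1.02 m, the central angle is θ = 2 arccos(1 − 2y/D) = 3.359 rad. Then A = (D²/8)(θ − sin θ) = 1.513 m² and P = Dθ/2 = 3.091 m.
Hydraulic radius R = A/P = 1.513/3.091 = 0.4896 m.
Rearranging Manning's equation: n = (1/Q) A R^(2/3) S^(1/2) = (1/0.688) × 1.513 × 0.4896^(2/3) × √0.00042 = 0.028.

n = 0.028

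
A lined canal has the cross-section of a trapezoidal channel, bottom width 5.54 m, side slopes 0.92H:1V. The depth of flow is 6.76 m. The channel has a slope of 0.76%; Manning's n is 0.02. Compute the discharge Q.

Q = 772 m³/s

With bottom width b = 5.54 m and side slope z = 0.92: A = (b + zy)y = (5.54 + 0.92×6.76)×6.76 = 79.49 m²; P = b + 2y√(1+z²) = 5.54 + 2×6.76×1.359 = 23.91 m.
Hydraulic radius R = A/P = 79.49/23.91 = 3.324 m.
Manning's equation: Q = (1/n) A R^(2/3) S^(1/2) = (1/0.02) × 79.49 × 3.324^(2/3) × 0.0076^(1/2) = 772 m³/s.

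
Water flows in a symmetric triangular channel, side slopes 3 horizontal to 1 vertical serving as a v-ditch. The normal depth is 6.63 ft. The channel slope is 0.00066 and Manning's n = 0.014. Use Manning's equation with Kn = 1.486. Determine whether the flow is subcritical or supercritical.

For a triangular section with side slope z = 3: A = zy² = 3×6.63² = 131.9 ft²; P = 2y√(1+z²) = 2×6.63×3.162 = 41.93 ft.
Hydraulic radius R = A/P = 131.9/41.93 = 3.145 ft.
V = (1.486/n) R^(2/3) √S = (1.486/0.014) × 3.145^(2/3) × √0.00066 = 5.853 ft/s. Hydraulic depth D_h = A/T = 131.9/39.78 = 3.315 ft.
Froude number Fr = V/√(g·D_h) = 5.853/√(32.2×3.315) = 0.567, which is less than 1, so the flow is subcritical.

subcritical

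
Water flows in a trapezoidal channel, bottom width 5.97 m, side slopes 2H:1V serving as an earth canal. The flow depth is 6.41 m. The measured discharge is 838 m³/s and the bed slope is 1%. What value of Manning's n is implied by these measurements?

n = 0.033

With bottom width b = 5.97 m and side slope z = 2: A = (b + zy)y = (5.97 + 2×6.41)×6.41 = 120.4 m²; P = b + 2y√(1+z²) = 5.97 + 2×6.41×2.236 = 34.64 m.
Hydraulic radius R = A/P = 120.4/34.64 = 3.477 m.
Rearranging Manning's equation: n = (1/Q) A R^(2/3) S^(1/2) = (1/838) × 120.4 × 3.477^(2/3) × √0.01 = 0.033.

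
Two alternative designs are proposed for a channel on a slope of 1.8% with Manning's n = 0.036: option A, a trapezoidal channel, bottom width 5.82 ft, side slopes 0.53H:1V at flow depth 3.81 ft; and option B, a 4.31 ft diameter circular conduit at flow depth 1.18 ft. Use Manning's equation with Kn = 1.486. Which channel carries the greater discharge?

channel A

Channel A: With bottom width b = 5.82 ft and side slope z = 0.53: A = (b + zy)y = (5.82 + 0.53×3.81)×3.81 = 29.87 ft²; P = b + 2y√(1+z²) = 5.82 + 2×3.81×1.132 = 14.44 ft. Hydraulic radius R = A/P = 29.87/14.44 = 2.068 ft. Q_A = (1.486/0.036)·29.87·2.068^(2/3)·√0.018 = 268.5 ft³/s.
Channel B: For a circular section of diameter D = 4.31 ft at depth y = 1.18 ft, the central angle is θ = 2 arccos(1 − 2y/D) = 2.203 rad. Then A = (D²/8)(θ − sin θ) = 3.241 ft² and P = Dθ/2 = 4.747 ft. Hydraulic radius R = A/P = 3.241/4.747 = 0.6827 ft. Q_B = (1.486/0.036)·3.241·0.6827^(2/3)·√0.018 = 13.92 ft³/s.
Q_A = 268.5 ft³/s vs Q_B = 13.92 ft³/s, so channel A carries more.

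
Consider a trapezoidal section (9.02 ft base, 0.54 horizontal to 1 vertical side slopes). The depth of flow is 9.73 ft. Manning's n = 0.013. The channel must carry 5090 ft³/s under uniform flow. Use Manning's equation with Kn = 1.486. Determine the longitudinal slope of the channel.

S = 0.014

With bottom width b = 9.02 ft and side slope z = 0.54: A = (b + zy)y = (9.02 + 0.54×9.73)×9.73 = 138.9 ft²; P = b + 2y√(1+z²) = 9.02 + 2×9.73×1.136 = 31.14 ft.
Hydraulic radius R = A/P = 138.9/31.14 = 4.461 ft.
From Manning's equation, S = [nQ / (1.486 A R^(2/3))]² = [0.013 × 5090 / (1.486 × 138.9 × 4.461^(2/3))]² = 0.014.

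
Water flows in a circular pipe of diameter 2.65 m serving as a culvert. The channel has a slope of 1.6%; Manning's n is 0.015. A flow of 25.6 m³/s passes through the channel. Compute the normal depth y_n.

Manning's equation rearranged: A R^(2/3) = nQ / (1·√S) = 0.015 × 25.6 / (√0.016) = 3.036.
Try y = 1.93 m: A R^(2/3) = 3.69 — over.
Try y = 1.19 m: A R^(2/3) = 1.739 — short.
Try y = 1.67 m: A R^(2/3) = 3.031 — ≈ 3.036.

y_n = 1.67 m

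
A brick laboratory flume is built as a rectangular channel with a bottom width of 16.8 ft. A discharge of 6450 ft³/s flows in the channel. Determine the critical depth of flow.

y_c = 16.6 ft

For a rectangular channel, critical depth y_c = (q²/g)^(1/3) where q = Q/b = 6450/16.8 = 383.9 ft²/s.
So y_c = (383.9²/32.2)^(1/3) = 16.6 ft.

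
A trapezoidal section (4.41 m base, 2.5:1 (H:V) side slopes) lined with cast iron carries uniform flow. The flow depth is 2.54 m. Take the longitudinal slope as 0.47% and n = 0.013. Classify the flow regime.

With bottom width b = 4.41 m and side slope z = 2.5: A = (b + zy)y = (4.41 + 2.5×2.54)×2.54 = 27.33 m²; P = b + 2y√(1+z²) = 4.41 + 2×2.54×2.693 = 18.09 m.
Hydraulic radius R = A/P = 27.33/18.09 = 1.511 m.
V = (1/n) R^(2/3) √S = (1/0.013) × 1.511^(2/3) × √0.0047 = 6.944 m/s. Hydraulic depth D_h = A/T = 27.33/17.11 = 1.597 m.
Froude number Fr = V/√(g·D_h) = 6.944/√(9.81×1.597) = 1.75, which is greater than 1, so the flow is supercritical.

supercritical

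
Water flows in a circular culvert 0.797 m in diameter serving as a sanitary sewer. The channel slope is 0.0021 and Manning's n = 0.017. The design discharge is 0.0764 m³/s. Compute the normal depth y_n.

y_n = 0.22 m

Manning's equation rearranged: A R^(2/3) = nQ / (1·√S) = 0.017 × 0.0764 / (√0.0021) = 0.02834.
At y = 0.266 m: A R^(2/3) = 0.0409 — over.
At y = 0.179 m: A R^(2/3) = 0.01883 — short.
At y = 0.22 m: A R^(2/3) = 0.02834 — close enough.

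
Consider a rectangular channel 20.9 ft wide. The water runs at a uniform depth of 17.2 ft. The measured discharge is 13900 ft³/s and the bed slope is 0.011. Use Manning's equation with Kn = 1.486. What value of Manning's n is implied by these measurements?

n = 0.014

Flow area A = b·y = 20.9 × 17.2 = 359.5 ft². Wetted perimeter P = b + 2y = 20.9 + 2×17.2 = 55.3 ft.
Hydraulic radius R = A/P = 359.5/55.3 = 6.501 ft.
Rearranging Manning's equation: n = (1.486/Q) A R^(2/3) S^(1/2) = (1.486/13900) × 359.5 × 6.501^(2/3) × √0.011 = 0.014.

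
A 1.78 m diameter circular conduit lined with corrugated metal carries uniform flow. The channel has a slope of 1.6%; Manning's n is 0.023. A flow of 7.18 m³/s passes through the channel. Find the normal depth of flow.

y_n = 1.32 m

Manning's equation rearranged: A R^(2/3) = nQ / (1·√S) = 0.023 × 7.18 / (√0.016) = 1.306.
At y = 0.911 m: A R^(2/3) = 0.7544 — too small.
At y = 1.49 m: A R^(2/3) = 1.477 — too large.
At y = 1.32 m: A R^(2/3) = 1.305 — close enough.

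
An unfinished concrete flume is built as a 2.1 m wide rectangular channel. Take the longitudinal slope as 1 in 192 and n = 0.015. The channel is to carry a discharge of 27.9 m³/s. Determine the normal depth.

Manning's equation rearranged: A R^(2/3) = nQ / (1·√S) = 0.015 × 27.9 / (√0.005208) = 5.799.
At y = 3.8 m: A R^(2/3) = 7.006 — over.
At y = 2.78 m: A R^(2/3) = 4.871 — short.
At y = 3.23 m: A R^(2/3) = 5.808 — close enough.

y_n = 3.23 m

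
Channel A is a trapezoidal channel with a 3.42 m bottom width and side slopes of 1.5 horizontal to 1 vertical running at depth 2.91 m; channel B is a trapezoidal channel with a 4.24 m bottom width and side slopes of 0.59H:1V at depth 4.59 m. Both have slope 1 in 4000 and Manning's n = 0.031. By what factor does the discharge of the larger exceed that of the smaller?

1.69

Channel A: With bottom width b = 3.42 m and side slope z = 1.5: A = (b + zy)y = (3.42 + 1.5×2.91)×2.91 = 22.65 m²; P = b + 2y√(1+z²) = 3.42 + 2×2.91×1.803 = 13.91 m. Hydraulic radius R = A/P = 22.65/13.91 = 1.628 m. Q_A = (1/0.031)·22.65·1.628^(2/3)·√0.00025 = 15.99 m³/s.
Channel B: With bottom width b = 4.24 m and side slope z = 0.59: A = (b + zy)y = (4.24 + 0.59×4.59)×4.59 = 31.89 m²; P = b + 2y√(1+z²) = 4.24 + 2×4.59×1.161 = 14.9 m. Hydraulic radius R = A/P = 31.89/14.9 = 2.141 m. Q_B = (1/0.031)·31.89·2.141^(2/3)·√0.00025 = 27.02 m³/s.
The larger discharge is 27.02 m³/s and the smaller is 15.99 m³/s; the ratio is 1.69.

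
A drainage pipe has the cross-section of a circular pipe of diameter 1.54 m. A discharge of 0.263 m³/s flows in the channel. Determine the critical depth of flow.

At critical depth, Q² T / (g A³) = 1, i.e. A³/T = Q²/g = 0.263²/9.81 = 0.007051.
Try y = 0.277 m: A³/T = 0.009987 — high.
Try y = 0.195 m: A³/T = 0.002507 — low.
Try y = 0.254 m: A³/T = 0.007104 — matches.

y_c = 0.254 m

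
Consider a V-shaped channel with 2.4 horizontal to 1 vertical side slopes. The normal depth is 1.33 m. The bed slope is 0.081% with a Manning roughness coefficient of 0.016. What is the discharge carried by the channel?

For a triangular section with side slope z = 2.4: A = zy² = 2.4×1.33² = 4.245 m²; P = 2y√(1+z²) = 2×1.33×2.6 = 6.916 m.
Hydraulic radius R = A/P = 4.245/6.916 = 0.6138 m.
Manning's equation: Q = (1/n) A R^(2/3) S^(1/2) = (1/0.016) × 4.245 × 0.6138^(2/3) × 0.00081^(1/2) = 5.45 m³/s.

Q = 5.45 m³/s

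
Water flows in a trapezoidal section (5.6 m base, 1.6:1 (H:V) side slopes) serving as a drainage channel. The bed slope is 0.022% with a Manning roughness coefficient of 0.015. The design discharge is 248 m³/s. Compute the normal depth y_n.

y_n = 6.66 m

Manning's equation rearranged: A R^(2/3) = nQ / (1·√S) = 0.015 × 248 / (√0.00022) = 250.8.
Try y = 5.4 m: A R^(2/3) = 158.5 — too small.
Try y = 6.66 m: A R^(2/3) = 250.7 — matches.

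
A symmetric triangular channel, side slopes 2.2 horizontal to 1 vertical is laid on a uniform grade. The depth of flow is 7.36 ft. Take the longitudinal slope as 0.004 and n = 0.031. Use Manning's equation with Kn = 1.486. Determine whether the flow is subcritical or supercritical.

For a triangular section with side slope z = 2.2: A = zy² = 2.2×7.36² = 119.2 ft²; P = 2y√(1+z²) = 2×7.36×2.417 = 35.57 ft.
Hydraulic radius R = A/P = 119.2/35.57 = 3.35 ft.
V = (1.486/n) R^(2/3) √S = (1.486/0.031) × 3.35^(2/3) × √0.004 = 6.788 ft/s. Hydraulic depth D_h = A/T = 119.2/32.38 = 3.68 ft.
Froude number Fr = V/√(g·D_h) = 6.788/√(32.2×3.68) = 0.624, which is less than 1, so the flow is subcritical.

subcritical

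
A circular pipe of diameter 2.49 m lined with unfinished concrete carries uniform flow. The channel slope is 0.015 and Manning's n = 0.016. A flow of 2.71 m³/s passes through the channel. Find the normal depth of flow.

Manning's equation rearranged: A R^(2/3) = nQ / (1·√S) = 0.016 × 2.71 / (√0.015) = 0.354.
Try y = 0.417 m: A R^(2/3) = 0.2165 — short.
Try y = 0.607 m: A R^(2/3) = 0.4626 — over.
Try y = 0.531 m: A R^(2/3) = 0.3539 — close enough.

y_n = 0.531 m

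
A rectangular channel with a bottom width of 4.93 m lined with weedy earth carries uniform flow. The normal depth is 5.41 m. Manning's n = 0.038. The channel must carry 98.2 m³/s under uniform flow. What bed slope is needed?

S = 0.0097

Flow area A = b·y = 4.93 × 5.41 = 26.67 m². Wetted perimeter P = b + 2y = 4.93 + 2×5.41 = 15.75 m.
Hydraulic radius R = A/P = 26.67/15.75 = 1.693 m.
From Manning's equation, S = [nQ / (1 A R^(2/3))]² = [0.038 × 98.2 / (1 × 26.67 × 1.693^(2/3))]² = 0.0097.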